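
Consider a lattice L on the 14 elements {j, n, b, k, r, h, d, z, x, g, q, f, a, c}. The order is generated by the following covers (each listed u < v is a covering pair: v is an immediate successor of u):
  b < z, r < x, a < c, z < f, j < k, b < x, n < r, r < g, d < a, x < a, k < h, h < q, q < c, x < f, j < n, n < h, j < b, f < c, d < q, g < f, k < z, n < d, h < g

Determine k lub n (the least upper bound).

Common upper bounds of {k, n}: c, f, g, h, q.
The least among these is h.

h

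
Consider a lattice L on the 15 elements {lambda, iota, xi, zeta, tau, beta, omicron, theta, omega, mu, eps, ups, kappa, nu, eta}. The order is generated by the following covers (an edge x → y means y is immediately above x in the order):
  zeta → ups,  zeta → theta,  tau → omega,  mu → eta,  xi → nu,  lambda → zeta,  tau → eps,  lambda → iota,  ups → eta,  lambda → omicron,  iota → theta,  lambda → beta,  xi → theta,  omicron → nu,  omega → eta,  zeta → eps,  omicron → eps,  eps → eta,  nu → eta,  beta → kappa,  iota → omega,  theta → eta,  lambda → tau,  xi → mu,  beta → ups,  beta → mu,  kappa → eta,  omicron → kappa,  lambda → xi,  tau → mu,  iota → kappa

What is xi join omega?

eta

Common upper bounds of {xi, omega}: eta.
The least among these is eta.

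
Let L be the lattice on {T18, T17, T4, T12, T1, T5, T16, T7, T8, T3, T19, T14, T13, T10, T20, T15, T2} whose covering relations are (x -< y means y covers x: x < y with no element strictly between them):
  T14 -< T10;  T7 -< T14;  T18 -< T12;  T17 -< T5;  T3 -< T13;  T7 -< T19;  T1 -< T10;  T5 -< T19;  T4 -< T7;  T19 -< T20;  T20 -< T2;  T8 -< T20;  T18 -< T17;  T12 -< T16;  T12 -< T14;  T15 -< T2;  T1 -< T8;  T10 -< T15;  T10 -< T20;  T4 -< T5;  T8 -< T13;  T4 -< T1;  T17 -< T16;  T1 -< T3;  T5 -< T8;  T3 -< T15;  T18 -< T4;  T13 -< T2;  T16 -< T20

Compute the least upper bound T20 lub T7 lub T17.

T20

Common upper bounds of {T20, T7, T17}: T2, T20.
The least among these is T20.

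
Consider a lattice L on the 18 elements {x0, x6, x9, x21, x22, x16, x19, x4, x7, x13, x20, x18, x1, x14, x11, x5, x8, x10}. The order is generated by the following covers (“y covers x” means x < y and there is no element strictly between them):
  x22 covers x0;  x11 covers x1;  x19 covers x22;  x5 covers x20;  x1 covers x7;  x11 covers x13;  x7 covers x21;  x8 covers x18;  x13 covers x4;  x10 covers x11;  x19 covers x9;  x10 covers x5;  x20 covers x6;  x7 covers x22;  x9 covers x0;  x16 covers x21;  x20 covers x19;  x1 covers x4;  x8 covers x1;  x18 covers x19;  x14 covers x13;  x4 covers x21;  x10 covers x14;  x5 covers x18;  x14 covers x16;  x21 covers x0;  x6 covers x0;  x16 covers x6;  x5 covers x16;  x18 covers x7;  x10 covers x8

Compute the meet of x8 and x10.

x8

Common lower bounds of {x8, x10}: x0, x1, x18, x19, x21, x22, x4, x7, x8, x9.
The greatest among these is x8.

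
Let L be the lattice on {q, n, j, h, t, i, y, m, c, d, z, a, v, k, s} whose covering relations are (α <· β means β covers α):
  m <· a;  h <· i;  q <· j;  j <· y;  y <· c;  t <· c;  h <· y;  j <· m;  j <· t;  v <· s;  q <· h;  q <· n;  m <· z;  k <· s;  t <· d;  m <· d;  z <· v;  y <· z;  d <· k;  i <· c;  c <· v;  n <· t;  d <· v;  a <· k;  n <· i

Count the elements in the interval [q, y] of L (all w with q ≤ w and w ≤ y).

4

The interval [q, y] = {h, j, q, y}, which has 4 elements.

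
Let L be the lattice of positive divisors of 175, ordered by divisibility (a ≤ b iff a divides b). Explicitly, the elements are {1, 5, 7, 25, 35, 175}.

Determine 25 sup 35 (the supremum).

175

In the divisibility order, the join is the least common multiple: lcm(25, 35) = 175.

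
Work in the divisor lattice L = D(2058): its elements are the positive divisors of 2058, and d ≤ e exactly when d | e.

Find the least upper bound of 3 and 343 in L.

In the divisibility order, the join is the least common multiple: lcm(3, 343) = 1029.

1029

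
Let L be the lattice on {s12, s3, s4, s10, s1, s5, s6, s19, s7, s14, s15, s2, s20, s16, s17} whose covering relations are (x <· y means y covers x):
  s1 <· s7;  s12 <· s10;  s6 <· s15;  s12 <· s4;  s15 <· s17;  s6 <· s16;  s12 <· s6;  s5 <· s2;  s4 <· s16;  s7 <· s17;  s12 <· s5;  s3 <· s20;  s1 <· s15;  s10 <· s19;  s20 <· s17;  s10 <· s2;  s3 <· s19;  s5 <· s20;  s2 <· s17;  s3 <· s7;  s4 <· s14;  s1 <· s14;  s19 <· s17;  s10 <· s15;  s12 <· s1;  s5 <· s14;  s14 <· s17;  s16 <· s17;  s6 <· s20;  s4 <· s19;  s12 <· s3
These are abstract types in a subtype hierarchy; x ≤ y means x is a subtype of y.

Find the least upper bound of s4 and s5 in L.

s14

Common upper bounds of {s4, s5}: s14, s17.
The least among these is s14.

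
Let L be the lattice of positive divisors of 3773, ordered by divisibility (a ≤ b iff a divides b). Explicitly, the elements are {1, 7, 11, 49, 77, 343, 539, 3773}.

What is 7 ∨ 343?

In the divisibility order, the join is the least common multiple: lcm(7, 343) = 343.

343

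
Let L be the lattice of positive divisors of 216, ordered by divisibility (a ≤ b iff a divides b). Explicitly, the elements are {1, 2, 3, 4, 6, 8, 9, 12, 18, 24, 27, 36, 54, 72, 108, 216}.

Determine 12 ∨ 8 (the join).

In the divisibility order, the join is the least common multiple: lcm(12, 8) = 24.

24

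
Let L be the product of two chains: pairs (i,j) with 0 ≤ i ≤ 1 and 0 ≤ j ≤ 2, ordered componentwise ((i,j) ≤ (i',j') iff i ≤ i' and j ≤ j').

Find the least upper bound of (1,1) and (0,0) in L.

(1,1)

Common upper bounds of {(1,1), (0,0)}: (1,1), (1,2).
The least among these is (1,1).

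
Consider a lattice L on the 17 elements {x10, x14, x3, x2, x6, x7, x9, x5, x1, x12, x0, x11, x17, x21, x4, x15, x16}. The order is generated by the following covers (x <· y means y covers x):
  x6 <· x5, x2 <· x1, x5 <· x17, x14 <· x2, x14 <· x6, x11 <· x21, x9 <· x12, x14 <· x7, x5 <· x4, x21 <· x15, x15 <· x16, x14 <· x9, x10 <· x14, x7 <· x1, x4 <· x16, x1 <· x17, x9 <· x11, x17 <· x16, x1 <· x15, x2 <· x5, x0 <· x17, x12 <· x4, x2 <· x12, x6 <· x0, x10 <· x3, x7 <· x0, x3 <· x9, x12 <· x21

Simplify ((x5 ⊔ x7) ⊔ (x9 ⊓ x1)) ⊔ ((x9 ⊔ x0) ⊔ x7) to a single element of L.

x16

x5 ∨ x7 = x17
x9 ∧ x1 = x14
x17 ∨ x14 = x17
x9 ∨ x0 = x16
x16 ∨ x7 = x16
x17 ∨ x16 = x16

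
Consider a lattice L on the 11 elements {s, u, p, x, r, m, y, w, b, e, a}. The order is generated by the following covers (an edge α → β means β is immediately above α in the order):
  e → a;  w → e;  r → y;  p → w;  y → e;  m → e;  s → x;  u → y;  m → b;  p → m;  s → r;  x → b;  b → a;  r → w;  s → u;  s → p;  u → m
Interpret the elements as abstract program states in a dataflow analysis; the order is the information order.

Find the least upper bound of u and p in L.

Common upper bounds of {u, p}: a, b, e, m.
The least among these is m.

m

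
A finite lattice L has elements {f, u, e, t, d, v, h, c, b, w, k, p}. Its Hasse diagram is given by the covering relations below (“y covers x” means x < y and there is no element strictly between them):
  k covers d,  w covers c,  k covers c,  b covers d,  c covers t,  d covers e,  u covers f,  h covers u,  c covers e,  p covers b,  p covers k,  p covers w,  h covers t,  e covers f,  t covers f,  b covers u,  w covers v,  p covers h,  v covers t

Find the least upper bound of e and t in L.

Common upper bounds of {e, t}: c, k, p, w.
The least among these is c.

c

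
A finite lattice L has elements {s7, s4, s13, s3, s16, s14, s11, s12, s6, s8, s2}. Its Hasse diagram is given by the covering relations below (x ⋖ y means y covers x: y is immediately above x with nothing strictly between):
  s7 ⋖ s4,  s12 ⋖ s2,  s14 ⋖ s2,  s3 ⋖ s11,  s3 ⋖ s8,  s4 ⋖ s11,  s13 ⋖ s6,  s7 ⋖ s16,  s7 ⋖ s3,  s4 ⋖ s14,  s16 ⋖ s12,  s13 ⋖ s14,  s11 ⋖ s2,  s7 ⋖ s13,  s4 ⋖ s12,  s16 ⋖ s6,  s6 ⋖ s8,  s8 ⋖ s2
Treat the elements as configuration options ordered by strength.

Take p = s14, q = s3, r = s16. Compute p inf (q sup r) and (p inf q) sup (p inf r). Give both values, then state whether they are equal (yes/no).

s13; s7; no

q sup r = s8, so p inf (q sup r) = s14 inf s8 = s13.
p inf q = s7 and p inf r = s7, so (p inf q) sup (p inf r) = s7 sup s7 = s7.
Equal: no.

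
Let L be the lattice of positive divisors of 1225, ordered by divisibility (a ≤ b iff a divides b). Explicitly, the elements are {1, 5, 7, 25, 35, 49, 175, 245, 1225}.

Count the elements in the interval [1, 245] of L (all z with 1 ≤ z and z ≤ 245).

6

The interval [1, 245] = {1, 245, 35, 49, 5, 7}, which has 6 elements.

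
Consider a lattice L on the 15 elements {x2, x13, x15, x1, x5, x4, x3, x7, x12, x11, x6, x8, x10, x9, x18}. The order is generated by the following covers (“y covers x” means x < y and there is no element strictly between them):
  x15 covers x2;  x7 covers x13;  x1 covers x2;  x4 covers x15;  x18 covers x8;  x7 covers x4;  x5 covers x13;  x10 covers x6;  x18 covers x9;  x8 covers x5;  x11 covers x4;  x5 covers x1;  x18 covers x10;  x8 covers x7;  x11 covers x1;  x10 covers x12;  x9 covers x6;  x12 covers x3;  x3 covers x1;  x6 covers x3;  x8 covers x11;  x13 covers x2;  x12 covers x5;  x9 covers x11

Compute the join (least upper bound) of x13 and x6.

Common upper bounds of {x13, x6}: x10, x18.
The least among these is x10.

x10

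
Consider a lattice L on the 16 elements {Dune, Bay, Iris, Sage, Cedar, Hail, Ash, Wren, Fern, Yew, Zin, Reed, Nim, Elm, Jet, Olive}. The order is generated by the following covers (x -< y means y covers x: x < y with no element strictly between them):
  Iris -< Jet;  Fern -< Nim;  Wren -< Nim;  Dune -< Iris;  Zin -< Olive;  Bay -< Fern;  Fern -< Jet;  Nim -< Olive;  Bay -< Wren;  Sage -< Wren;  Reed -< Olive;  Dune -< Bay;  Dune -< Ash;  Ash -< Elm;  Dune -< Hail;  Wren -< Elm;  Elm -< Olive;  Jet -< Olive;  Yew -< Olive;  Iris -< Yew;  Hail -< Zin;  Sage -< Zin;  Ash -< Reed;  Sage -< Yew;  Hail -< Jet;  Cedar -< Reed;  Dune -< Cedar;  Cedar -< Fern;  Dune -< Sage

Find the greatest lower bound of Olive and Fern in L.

Common lower bounds of {Olive, Fern}: Bay, Cedar, Dune, Fern.
The greatest among these is Fern.

Fern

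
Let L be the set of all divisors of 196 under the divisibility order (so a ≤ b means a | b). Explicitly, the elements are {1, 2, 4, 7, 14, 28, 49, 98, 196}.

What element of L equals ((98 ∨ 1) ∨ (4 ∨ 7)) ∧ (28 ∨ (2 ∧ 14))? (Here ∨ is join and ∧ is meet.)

28

98 ∨ 1 = 98
4 ∨ 7 = 28
98 ∨ 28 = 196
2 ∧ 14 = 2
28 ∨ 2 = 28
196 ∧ 28 = 28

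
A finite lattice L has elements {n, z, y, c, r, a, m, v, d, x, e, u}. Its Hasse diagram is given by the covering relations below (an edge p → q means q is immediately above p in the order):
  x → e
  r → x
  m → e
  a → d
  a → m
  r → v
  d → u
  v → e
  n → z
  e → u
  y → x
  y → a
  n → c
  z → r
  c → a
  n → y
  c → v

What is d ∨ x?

Common upper bounds of {d, x}: u.
The least among these is u.

u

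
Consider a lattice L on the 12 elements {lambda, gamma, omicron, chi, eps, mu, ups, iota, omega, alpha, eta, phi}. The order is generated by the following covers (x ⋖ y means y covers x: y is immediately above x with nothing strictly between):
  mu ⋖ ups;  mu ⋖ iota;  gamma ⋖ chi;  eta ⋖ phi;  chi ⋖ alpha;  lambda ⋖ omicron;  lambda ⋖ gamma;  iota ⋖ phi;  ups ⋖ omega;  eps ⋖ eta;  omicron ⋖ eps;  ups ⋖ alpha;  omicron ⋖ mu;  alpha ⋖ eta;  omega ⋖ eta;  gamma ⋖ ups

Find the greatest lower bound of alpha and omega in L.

ups

Common lower bounds of {alpha, omega}: gamma, lambda, mu, omicron, ups.
The greatest among these is ups.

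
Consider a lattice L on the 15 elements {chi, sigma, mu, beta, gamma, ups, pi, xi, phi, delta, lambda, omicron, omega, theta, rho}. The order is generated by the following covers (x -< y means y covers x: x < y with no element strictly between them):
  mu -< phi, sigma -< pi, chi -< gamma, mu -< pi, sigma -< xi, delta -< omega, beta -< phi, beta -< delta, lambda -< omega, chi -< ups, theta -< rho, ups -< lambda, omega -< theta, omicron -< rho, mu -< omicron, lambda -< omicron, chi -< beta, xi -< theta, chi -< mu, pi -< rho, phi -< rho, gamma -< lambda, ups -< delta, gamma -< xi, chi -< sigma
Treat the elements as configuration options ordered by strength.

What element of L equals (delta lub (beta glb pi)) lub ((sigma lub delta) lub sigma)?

beta ∧ pi = chi
delta ∨ chi = delta
sigma ∨ delta = theta
theta ∨ sigma = theta
delta ∨ theta = theta

theta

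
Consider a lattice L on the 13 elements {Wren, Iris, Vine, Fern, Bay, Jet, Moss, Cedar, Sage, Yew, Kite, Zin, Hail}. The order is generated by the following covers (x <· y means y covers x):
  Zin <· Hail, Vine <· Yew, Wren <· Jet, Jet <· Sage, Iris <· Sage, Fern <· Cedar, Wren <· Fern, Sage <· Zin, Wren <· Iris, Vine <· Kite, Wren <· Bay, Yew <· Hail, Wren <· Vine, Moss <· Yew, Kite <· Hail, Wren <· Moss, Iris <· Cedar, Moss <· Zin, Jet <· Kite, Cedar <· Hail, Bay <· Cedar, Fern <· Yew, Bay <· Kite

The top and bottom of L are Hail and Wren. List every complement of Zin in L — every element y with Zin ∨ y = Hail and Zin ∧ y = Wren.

Need y with Zin ∨ y = Hail and Zin ∧ y = Wren.
Checking each element gives: Bay, Fern, Vine.

Bay, Fern, Vine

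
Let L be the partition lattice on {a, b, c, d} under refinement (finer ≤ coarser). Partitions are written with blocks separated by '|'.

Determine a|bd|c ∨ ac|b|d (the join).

The join of a|bd|c and ac|b|d merges any blocks that overlap across the partitions, giving ac|bd.

ac|bd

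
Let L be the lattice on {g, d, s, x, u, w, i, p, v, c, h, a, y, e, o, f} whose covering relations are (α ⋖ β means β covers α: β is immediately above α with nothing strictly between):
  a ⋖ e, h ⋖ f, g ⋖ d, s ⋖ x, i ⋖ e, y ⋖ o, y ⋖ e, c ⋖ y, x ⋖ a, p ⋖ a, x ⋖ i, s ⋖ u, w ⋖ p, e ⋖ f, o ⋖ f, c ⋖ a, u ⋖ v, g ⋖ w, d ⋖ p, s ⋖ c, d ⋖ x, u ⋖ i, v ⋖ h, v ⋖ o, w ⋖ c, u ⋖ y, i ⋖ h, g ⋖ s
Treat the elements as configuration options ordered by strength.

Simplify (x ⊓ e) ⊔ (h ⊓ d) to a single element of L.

x

x ∧ e = x
h ∧ d = d
x ∨ d = x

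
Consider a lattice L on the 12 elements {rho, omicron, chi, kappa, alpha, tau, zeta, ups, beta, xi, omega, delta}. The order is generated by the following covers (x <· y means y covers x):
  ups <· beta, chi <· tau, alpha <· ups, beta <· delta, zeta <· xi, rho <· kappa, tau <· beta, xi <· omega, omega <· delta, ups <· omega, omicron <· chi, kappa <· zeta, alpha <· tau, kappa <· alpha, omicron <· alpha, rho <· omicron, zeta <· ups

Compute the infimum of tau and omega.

alpha

Common lower bounds of {tau, omega}: alpha, kappa, omicron, rho.
The greatest among these is alpha.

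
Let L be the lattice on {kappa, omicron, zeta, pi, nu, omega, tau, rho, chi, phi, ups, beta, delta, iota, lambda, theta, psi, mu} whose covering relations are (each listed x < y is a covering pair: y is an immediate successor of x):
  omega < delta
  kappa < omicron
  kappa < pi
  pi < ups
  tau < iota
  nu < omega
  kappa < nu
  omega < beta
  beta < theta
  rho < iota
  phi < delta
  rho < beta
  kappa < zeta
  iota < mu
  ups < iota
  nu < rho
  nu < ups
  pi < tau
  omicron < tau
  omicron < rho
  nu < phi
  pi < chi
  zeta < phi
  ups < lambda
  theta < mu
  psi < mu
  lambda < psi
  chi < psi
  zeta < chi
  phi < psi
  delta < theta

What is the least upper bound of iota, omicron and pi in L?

Common upper bounds of {iota, omicron, pi}: iota, mu.
The least among these is iota.

iota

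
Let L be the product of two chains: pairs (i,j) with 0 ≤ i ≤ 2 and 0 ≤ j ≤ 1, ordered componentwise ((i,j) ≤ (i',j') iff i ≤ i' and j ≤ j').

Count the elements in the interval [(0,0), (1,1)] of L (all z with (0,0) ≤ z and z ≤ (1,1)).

4

The interval [(0,0), (1,1)] = {(0,0), (0,1), (1,0), (1,1)}, which has 4 elements.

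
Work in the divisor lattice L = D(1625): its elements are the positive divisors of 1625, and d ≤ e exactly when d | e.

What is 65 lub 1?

In the divisibility order, the join is the least common multiple: lcm(65, 1) = 65.

65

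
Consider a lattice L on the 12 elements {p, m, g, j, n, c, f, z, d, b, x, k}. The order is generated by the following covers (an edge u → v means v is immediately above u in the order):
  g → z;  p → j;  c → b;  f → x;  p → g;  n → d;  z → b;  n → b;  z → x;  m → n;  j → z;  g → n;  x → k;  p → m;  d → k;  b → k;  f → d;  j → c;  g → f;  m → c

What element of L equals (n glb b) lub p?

n

n ∧ b = n
n ∨ p = n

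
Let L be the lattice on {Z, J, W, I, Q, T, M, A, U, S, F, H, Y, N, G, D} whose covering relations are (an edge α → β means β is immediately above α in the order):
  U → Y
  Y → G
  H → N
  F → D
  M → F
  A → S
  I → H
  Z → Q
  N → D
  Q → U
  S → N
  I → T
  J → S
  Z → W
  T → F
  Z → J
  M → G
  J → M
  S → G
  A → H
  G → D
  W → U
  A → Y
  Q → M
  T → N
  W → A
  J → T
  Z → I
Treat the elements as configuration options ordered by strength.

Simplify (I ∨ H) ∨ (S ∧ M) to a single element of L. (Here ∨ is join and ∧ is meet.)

I ∨ H = H
S ∧ M = J
H ∨ J = N

N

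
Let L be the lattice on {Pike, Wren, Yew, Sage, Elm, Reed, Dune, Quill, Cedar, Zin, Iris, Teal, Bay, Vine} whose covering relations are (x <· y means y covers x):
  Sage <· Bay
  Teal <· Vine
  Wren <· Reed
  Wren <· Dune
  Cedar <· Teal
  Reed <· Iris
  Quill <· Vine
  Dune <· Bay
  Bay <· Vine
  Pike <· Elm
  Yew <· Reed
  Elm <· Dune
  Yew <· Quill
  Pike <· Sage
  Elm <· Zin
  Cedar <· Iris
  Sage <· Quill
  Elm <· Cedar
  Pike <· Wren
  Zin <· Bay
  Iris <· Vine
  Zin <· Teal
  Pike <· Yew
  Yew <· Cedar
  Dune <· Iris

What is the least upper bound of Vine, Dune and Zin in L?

Vine

Common upper bounds of {Vine, Dune, Zin}: Vine.
The least among these is Vine.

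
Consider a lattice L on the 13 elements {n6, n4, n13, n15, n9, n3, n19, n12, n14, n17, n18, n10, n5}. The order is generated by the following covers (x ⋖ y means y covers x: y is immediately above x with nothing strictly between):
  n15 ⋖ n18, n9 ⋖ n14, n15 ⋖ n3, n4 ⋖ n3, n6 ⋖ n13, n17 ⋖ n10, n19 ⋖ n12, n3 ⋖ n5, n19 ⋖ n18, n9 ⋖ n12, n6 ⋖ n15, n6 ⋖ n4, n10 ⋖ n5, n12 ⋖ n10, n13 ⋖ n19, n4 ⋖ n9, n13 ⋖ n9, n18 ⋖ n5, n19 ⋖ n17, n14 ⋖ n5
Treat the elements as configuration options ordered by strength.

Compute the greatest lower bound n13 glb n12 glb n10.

Common lower bounds of {n13, n12, n10}: n13, n6.
The greatest among these is n13.

n13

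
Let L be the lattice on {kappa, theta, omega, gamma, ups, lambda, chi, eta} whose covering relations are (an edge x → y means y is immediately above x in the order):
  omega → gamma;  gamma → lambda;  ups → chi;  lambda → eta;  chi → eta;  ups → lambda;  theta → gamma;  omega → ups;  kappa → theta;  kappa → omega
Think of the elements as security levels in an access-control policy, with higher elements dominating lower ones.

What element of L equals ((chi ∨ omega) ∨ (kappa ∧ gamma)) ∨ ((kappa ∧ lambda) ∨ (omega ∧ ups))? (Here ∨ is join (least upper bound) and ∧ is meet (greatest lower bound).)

chi ∨ omega = chi
kappa ∧ gamma = kappa
chi ∨ kappa = chi
kappa ∧ lambda = kappa
omega ∧ ups = omega
kappa ∨ omega = omega
chi ∨ omega = chi

chi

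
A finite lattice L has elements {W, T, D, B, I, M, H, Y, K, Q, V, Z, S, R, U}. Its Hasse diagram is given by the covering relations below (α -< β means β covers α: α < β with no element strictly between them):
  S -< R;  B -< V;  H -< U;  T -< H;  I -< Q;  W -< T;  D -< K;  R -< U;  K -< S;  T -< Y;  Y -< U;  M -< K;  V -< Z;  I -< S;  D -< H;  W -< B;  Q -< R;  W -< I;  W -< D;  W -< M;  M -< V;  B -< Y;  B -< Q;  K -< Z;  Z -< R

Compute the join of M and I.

Common upper bounds of {M, I}: R, S, U.
The least among these is S.

S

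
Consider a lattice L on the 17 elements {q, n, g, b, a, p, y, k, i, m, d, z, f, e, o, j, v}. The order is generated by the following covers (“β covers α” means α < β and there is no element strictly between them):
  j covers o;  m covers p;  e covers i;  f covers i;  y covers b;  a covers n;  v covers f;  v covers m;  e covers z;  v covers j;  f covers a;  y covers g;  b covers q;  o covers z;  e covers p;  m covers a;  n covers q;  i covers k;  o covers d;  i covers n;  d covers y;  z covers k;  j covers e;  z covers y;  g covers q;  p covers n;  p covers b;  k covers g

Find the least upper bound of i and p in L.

Common upper bounds of {i, p}: e, j, v.
The least among these is e.

e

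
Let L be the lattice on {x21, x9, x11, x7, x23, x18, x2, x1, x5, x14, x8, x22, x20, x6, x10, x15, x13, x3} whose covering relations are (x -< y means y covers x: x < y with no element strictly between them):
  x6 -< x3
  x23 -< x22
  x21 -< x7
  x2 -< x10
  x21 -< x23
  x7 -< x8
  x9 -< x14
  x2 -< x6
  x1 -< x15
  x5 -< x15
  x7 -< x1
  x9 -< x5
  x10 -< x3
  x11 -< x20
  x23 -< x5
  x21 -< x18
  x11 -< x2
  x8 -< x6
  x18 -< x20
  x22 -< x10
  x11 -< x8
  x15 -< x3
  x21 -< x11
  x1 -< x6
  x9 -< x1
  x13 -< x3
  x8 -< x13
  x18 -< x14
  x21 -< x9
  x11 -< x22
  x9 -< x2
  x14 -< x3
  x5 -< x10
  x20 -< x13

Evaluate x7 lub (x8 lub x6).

x8 ∨ x6 = x6
x7 ∨ x6 = x6

x6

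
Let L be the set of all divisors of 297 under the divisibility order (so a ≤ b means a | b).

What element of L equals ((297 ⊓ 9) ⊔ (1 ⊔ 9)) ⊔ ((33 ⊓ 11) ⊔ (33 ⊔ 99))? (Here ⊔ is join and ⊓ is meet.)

99

297 ∧ 9 = 9
1 ∨ 9 = 9
9 ∨ 9 = 9
33 ∧ 11 = 11
33 ∨ 99 = 99
11 ∨ 99 = 99
9 ∨ 99 = 99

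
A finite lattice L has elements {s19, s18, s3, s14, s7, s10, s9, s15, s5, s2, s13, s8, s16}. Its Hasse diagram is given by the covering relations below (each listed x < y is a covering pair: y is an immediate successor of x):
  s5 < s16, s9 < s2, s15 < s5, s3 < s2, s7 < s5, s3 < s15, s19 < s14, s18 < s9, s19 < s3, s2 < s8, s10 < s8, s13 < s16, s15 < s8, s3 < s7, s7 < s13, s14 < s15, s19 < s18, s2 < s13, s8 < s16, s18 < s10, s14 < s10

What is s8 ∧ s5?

Common lower bounds of {s8, s5}: s14, s15, s19, s3.
The greatest among these is s15.

s15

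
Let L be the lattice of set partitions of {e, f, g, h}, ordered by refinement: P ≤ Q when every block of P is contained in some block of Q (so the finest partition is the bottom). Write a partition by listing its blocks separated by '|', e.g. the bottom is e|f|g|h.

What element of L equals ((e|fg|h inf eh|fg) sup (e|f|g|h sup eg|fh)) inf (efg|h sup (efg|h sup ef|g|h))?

efg|h

e|fg|h ∧ eh|fg = e|fg|h
e|f|g|h ∨ eg|fh = eg|fh
e|fg|h ∨ eg|fh = efgh
efg|h ∨ ef|g|h = efg|h
efg|h ∨ efg|h = efg|h
efgh ∧ efg|h = efg|h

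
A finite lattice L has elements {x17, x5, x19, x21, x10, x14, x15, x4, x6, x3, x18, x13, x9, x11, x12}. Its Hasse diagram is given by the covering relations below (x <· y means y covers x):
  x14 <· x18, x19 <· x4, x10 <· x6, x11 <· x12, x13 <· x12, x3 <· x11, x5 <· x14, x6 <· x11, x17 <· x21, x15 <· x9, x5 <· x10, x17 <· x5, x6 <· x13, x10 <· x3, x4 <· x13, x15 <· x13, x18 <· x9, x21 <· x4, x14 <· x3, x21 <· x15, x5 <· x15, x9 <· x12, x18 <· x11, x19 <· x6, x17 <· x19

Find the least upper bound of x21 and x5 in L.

Common upper bounds of {x21, x5}: x12, x13, x15, x9.
The least among these is x15.

x15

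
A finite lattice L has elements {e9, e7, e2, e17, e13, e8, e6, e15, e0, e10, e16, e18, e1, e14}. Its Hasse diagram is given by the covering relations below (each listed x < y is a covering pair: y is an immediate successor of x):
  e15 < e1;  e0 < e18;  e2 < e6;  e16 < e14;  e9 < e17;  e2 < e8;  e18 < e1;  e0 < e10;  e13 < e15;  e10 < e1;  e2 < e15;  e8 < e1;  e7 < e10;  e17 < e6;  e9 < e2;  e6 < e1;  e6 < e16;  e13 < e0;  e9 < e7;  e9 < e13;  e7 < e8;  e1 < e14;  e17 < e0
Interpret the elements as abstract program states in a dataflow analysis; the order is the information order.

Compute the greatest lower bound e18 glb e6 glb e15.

e9

Common lower bounds of {e18, e6, e15}: e9.
The greatest among these is e9.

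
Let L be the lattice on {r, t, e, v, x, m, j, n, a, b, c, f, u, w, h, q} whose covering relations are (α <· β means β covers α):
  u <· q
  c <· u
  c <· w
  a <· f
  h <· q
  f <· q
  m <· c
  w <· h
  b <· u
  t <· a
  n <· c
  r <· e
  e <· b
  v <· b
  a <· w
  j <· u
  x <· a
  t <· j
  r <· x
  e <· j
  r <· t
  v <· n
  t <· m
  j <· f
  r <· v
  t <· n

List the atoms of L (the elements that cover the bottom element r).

The atoms are exactly the elements that cover r: e, t, v, x.

e, t, v, x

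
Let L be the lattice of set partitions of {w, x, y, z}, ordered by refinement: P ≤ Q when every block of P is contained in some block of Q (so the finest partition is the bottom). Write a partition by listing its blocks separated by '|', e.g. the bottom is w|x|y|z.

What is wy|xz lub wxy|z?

Common upper bounds of {wy|xz, wxy|z}: wxyz.
The least among these is wxyz.

wxyz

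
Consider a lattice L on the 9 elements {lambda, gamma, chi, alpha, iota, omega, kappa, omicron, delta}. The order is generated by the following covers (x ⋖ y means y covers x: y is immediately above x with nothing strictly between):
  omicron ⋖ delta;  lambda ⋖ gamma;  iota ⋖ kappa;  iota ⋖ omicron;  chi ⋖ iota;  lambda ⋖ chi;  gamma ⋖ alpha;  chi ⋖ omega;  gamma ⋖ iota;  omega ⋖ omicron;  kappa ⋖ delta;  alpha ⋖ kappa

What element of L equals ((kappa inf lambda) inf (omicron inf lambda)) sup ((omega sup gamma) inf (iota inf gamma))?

kappa ∧ lambda = lambda
omicron ∧ lambda = lambda
lambda ∧ lambda = lambda
omega ∨ gamma = omicron
iota ∧ gamma = gamma
omicron ∧ gamma = gamma
lambda ∨ gamma = gamma

gamma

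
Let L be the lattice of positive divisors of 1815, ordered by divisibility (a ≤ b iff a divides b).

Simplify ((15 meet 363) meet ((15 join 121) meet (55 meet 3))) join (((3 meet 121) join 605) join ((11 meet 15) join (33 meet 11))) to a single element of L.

15 ∧ 363 = 3
15 ∨ 121 = 1815
55 ∧ 3 = 1
1815 ∧ 1 = 1
3 ∧ 1 = 1
3 ∧ 121 = 1
1 ∨ 605 = 605
11 ∧ 15 = 1
33 ∧ 11 = 11
1 ∨ 11 = 11
605 ∨ 11 = 605
1 ∨ 605 = 605

605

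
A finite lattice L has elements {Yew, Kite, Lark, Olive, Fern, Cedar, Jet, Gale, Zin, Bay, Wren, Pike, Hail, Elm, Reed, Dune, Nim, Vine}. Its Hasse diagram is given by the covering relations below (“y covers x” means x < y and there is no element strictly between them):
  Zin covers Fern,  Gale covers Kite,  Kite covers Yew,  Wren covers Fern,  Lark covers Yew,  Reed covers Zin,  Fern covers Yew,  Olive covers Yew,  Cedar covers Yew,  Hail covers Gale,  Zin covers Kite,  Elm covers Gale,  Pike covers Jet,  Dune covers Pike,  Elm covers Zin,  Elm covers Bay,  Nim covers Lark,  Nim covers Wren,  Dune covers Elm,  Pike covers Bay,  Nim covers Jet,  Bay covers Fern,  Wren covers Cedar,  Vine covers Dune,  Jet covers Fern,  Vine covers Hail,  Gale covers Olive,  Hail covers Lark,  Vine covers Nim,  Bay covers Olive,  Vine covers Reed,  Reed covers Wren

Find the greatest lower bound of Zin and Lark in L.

Common lower bounds of {Zin, Lark}: Yew.
The greatest among these is Yew.

Yew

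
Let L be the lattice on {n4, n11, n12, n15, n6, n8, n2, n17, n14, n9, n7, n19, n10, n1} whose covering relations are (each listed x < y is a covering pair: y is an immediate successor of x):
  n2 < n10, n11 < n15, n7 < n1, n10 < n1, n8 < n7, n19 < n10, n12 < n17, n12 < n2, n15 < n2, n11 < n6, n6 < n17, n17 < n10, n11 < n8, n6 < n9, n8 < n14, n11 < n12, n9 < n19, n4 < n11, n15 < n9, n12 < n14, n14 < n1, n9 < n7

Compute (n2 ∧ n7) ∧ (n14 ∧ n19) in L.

n2 ∧ n7 = n15
n14 ∧ n19 = n11
n15 ∧ n11 = n11

n11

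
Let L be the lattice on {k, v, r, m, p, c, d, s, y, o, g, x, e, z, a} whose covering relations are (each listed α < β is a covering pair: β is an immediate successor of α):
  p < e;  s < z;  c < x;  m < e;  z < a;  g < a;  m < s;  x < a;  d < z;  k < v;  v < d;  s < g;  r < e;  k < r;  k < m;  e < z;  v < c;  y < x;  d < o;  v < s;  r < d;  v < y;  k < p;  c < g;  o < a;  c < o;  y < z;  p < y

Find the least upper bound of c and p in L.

x

Common upper bounds of {c, p}: a, x.
The least among these is x.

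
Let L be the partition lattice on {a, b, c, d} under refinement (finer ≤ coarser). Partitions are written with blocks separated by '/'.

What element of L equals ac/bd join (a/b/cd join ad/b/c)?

abcd

a/b/cd ∨ ad/b/c = acd/b
ac/bd ∨ acd/b = abcd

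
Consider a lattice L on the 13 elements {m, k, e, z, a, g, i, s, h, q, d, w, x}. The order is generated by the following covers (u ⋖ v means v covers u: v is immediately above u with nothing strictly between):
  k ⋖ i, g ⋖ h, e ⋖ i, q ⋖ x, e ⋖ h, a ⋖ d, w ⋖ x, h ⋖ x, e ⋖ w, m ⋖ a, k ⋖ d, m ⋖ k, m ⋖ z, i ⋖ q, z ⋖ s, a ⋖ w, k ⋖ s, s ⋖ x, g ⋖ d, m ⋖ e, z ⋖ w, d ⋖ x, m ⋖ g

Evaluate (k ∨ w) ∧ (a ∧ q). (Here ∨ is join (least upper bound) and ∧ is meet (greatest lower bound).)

m

k ∨ w = x
a ∧ q = m
x ∧ m = m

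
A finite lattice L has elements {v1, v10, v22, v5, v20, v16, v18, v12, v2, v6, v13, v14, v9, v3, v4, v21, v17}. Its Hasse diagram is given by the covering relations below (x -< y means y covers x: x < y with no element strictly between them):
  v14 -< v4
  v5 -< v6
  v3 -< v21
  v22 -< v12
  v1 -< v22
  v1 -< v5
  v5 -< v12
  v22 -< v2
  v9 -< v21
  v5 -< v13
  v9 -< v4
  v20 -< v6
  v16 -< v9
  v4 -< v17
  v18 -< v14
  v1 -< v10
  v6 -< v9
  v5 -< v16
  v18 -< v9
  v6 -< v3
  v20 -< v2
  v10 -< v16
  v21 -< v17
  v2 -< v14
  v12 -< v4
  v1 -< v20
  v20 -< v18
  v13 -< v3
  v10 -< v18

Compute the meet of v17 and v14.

Common lower bounds of {v17, v14}: v1, v10, v14, v18, v2, v20, v22.
The greatest among these is v14.

v14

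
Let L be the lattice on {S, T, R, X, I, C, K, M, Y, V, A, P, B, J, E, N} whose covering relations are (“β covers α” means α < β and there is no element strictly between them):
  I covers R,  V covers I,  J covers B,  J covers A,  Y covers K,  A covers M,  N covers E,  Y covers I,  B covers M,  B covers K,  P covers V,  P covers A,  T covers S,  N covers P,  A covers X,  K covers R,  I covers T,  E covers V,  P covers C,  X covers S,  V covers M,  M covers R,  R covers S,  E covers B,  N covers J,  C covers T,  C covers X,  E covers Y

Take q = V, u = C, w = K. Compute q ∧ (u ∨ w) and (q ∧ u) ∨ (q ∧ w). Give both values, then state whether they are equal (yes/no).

V; I; no

u ∨ w = N, so q ∧ (u ∨ w) = V ∧ N = V.
q ∧ u = T and q ∧ w = R, so (q ∧ u) ∨ (q ∧ w) = T ∨ R = I.
Equal: no.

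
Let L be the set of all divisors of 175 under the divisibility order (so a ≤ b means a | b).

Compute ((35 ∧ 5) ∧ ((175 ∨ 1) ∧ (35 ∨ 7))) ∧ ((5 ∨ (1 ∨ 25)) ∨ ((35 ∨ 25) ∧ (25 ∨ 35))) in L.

35 ∧ 5 = 5
175 ∨ 1 = 175
35 ∨ 7 = 35
175 ∧ 35 = 35
5 ∧ 35 = 5
1 ∨ 25 = 25
5 ∨ 25 = 25
35 ∨ 25 = 175
25 ∨ 35 = 175
175 ∧ 175 = 175
25 ∨ 175 = 175
5 ∧ 175 = 5

5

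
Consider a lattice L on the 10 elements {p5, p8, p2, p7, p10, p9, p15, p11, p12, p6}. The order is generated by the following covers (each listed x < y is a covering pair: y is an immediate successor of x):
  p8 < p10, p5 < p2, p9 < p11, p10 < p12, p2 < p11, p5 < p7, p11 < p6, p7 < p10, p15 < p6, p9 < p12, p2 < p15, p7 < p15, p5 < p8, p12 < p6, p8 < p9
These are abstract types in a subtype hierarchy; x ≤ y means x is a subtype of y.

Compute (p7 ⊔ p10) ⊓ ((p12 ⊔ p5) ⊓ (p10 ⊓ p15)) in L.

p7

p7 ∨ p10 = p10
p12 ∨ p5 = p12
p10 ∧ p15 = p7
p12 ∧ p7 = p7
p10 ∧ p7 = p7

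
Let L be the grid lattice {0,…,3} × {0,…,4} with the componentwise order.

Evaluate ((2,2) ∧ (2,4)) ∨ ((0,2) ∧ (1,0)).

(2,2) ∧ (2,4) = (2,2)
(0,2) ∧ (1,0) = (0,0)
(2,2) ∨ (0,0) = (2,2)

(2,2)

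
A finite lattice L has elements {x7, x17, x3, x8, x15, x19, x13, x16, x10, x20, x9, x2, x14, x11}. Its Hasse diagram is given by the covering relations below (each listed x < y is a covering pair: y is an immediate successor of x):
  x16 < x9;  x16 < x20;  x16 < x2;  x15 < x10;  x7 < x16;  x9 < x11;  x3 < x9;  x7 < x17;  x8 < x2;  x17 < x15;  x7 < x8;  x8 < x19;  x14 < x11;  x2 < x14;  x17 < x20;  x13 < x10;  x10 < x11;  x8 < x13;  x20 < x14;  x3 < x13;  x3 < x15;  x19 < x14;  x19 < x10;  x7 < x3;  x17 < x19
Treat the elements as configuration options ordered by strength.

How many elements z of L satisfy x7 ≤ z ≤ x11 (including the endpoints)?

14

The interval [x7, x11] = {x10, x11, x13, x14, x15, x16, x17, x19, x2, x20, x3, x7, x8, x9}, which has 14 elements.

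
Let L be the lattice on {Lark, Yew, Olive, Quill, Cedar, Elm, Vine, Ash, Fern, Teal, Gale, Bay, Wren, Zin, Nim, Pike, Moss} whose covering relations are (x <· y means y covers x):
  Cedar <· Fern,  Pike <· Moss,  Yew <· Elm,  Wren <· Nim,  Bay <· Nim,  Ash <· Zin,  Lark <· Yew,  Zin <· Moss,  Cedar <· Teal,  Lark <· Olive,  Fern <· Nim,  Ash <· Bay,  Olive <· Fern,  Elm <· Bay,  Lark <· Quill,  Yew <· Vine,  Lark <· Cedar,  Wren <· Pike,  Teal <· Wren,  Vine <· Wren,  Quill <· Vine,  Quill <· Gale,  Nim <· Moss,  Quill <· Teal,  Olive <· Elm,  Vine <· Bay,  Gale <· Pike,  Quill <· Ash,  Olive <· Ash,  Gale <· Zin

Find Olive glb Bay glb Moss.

Common lower bounds of {Olive, Bay, Moss}: Lark, Olive.
The greatest among these is Olive.

Olive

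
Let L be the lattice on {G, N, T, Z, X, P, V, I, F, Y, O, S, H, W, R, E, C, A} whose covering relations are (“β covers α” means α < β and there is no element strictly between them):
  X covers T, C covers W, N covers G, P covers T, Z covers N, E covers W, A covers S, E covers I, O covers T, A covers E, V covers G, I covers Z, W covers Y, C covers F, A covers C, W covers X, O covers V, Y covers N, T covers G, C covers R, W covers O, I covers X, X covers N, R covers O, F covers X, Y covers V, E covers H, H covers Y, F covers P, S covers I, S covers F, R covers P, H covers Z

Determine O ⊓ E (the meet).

Common lower bounds of {O, E}: G, O, T, V.
The greatest among these is O.

O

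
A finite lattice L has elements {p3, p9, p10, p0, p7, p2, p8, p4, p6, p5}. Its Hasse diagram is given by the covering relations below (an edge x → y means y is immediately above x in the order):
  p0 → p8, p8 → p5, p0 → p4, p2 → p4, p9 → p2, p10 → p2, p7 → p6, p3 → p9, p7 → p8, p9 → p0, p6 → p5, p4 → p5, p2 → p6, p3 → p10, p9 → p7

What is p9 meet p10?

p3

Common lower bounds of {p9, p10}: p3.
The greatest among these is p3.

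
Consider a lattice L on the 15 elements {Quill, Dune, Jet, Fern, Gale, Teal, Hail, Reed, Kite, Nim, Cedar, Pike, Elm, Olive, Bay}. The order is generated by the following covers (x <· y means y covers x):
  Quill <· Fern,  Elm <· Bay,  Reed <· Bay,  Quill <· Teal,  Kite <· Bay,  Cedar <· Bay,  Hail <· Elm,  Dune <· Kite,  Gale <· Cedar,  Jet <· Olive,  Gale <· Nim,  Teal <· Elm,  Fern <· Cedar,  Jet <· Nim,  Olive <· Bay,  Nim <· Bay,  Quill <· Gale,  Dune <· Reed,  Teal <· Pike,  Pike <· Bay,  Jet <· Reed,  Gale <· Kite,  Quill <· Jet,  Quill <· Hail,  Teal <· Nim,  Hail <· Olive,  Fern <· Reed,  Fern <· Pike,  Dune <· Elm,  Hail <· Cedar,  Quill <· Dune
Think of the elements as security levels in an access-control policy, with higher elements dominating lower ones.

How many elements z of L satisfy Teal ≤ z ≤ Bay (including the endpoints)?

5

The interval [Teal, Bay] = {Bay, Elm, Nim, Pike, Teal}, which has 5 elements.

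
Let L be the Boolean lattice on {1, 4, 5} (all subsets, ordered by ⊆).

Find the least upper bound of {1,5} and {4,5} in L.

{1,4,5}

Under ⊆, join is union: {1,5} ∪ {4,5} = {1,4,5}.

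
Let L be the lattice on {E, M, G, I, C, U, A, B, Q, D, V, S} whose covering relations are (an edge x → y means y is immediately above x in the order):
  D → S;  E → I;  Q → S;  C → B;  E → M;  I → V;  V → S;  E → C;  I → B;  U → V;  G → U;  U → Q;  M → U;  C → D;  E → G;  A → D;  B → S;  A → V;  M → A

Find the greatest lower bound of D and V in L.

A

Common lower bounds of {D, V}: A, E, M.
The greatest among these is A.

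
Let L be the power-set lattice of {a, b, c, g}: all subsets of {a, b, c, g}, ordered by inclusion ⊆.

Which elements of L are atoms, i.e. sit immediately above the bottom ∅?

The atoms are exactly the elements that cover ∅: {a}, {b}, {c}, {g}.

{a}, {b}, {c}, {g}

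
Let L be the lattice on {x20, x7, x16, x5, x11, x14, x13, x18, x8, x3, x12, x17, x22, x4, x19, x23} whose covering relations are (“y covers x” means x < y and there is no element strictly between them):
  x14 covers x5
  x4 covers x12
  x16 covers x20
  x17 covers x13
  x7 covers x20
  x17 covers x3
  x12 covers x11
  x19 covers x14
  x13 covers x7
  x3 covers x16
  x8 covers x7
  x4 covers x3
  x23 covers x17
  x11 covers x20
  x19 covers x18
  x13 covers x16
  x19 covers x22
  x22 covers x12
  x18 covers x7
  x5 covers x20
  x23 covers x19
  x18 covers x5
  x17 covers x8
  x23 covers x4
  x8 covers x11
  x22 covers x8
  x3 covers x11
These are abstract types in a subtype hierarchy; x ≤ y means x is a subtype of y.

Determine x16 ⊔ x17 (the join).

Common upper bounds of {x16, x17}: x17, x23.
The least among these is x17.

x17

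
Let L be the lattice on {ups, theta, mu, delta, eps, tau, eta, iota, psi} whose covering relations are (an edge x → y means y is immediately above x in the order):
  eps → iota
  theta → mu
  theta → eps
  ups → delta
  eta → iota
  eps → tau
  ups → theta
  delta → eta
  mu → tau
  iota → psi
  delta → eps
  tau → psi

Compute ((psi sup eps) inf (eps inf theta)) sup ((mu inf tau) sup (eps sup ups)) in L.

tau

psi ∨ eps = psi
eps ∧ theta = theta
psi ∧ theta = theta
mu ∧ tau = mu
eps ∨ ups = eps
mu ∨ eps = tau
theta ∨ tau = tau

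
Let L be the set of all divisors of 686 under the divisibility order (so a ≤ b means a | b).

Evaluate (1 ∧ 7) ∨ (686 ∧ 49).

1 ∧ 7 = 1
686 ∧ 49 = 49
1 ∨ 49 = 49

49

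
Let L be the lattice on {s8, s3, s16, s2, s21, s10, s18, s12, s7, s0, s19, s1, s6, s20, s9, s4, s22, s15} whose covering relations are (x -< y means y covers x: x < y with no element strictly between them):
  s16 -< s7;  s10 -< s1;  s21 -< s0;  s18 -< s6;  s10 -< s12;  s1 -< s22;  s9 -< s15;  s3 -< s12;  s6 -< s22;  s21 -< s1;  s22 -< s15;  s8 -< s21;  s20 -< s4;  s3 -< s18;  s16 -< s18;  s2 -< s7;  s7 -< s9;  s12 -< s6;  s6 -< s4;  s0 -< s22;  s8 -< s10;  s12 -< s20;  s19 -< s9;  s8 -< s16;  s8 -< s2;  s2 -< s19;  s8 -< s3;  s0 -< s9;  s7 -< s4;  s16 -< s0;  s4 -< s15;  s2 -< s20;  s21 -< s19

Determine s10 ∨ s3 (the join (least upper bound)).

s12

Common upper bounds of {s10, s3}: s12, s15, s20, s22, s4, s6.
The least among these is s12.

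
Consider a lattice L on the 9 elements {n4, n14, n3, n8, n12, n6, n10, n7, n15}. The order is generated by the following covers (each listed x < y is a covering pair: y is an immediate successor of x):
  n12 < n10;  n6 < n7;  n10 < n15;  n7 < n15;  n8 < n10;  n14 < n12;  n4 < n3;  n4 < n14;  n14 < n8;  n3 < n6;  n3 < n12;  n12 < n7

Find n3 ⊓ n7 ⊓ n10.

n3

Common lower bounds of {n3, n7, n10}: n3, n4.
The greatest among these is n3.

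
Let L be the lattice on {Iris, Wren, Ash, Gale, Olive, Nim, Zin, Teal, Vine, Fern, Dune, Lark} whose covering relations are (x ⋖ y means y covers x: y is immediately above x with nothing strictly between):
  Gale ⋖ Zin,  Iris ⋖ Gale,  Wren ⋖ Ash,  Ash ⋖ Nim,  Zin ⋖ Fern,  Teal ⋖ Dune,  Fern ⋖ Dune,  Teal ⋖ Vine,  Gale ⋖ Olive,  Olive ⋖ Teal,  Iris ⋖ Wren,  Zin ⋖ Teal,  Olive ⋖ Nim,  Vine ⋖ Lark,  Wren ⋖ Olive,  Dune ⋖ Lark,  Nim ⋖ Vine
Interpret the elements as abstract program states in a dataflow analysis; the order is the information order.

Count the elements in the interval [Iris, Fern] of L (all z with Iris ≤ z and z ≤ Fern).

The interval [Iris, Fern] = {Fern, Gale, Iris, Zin}, which has 4 elements.

4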